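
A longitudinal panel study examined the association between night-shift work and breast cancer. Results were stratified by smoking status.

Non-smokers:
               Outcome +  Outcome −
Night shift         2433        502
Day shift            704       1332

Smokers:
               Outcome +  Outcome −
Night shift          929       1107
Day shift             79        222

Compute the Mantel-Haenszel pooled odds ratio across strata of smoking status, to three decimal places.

OR_MH = Σ(aᵢdᵢ/nᵢ) / Σ(bᵢcᵢ/nᵢ), where nᵢ is the stratum total.
Stratum 1 (Non-smokers): n = 4971; a·d/n = 2433·1332/4971 = 651.9324; b·c/n = 502·704/4971 = 71.0939
Stratum 2 (Smokers): n = 2337; a·d/n = 929·222/2337 = 88.2490; b·c/n = 1107·79/2337 = 37.4211
OR_MH = (651.9324 + 88.2490) / (71.0939 + 37.4211) = 740.1814 / 108.5150 = 6.82101

6.821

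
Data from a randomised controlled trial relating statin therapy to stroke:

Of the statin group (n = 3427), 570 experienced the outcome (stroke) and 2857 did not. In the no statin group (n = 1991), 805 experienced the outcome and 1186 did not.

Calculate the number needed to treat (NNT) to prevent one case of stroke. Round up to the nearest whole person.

Risk in treated group = 570/3427 = 0.16633; risk in control = 805/1991 = 0.40432.
Absolute risk reduction = 0.40432 − 0.16633 = 0.23799
NNT = 1 / ARR = 1 / 0.23799 = 4.202 → round up → 5

5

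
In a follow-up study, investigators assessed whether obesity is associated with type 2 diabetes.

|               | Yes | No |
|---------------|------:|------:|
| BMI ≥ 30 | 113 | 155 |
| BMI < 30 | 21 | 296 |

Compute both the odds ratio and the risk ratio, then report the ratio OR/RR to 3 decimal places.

Cells: a = 113, b = 155, c = 21, d = 296.
OR = (113·296)/(155·21) = 33448/3255 = 10.27588
Risk in exposed = 113/268 = 0.42164; risk in unexposed = 21/317 = 0.06625; RR = 6.36478
OR/RR = 10.27588 / 6.36478 = 1.61449
The outcome is not rare, so the OR lies further from 1 than the RR.

1.614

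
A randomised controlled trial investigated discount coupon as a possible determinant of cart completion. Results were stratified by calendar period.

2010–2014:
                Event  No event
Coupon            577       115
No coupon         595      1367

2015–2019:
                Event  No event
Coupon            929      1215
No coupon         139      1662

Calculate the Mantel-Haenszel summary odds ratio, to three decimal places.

OR_MH = Σ(aᵢdᵢ/nᵢ) / Σ(bᵢcᵢ/nᵢ), where nᵢ is the stratum total.
Stratum 1 (2010–2014): n = 2654; a·d/n = 577·1367/2654 = 297.1963; b·c/n = 115·595/2654 = 25.7818
Stratum 2 (2015–2019): n = 3945; a·d/n = 929·1662/3945 = 391.3810; b·c/n = 1215·139/3945 = 42.8099
OR_MH = (297.1963 + 391.3810) / (25.7818 + 42.8099) = 688.5773 / 68.5917 = 10.03878

10.039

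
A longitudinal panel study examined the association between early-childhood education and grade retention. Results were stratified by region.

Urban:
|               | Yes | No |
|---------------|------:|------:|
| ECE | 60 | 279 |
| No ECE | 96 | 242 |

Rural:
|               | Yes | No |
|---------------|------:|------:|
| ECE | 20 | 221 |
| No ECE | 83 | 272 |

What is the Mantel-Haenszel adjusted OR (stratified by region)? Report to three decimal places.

OR_MH = Σ(aᵢdᵢ/nᵢ) / Σ(bᵢcᵢ/nᵢ), where nᵢ is the stratum total.
Stratum 1 (Urban): n = 677; a·d/n = 60·242/677 = 21.4476; b·c/n = 279·96/677 = 39.5628
Stratum 2 (Rural): n = 596; a·d/n = 20·272/596 = 9.1275; b·c/n = 221·83/596 = 30.7768
OR_MH = (21.4476 + 9.1275) / (39.5628 + 30.7768) = 30.5751 / 70.3396 = 0.43468

0.435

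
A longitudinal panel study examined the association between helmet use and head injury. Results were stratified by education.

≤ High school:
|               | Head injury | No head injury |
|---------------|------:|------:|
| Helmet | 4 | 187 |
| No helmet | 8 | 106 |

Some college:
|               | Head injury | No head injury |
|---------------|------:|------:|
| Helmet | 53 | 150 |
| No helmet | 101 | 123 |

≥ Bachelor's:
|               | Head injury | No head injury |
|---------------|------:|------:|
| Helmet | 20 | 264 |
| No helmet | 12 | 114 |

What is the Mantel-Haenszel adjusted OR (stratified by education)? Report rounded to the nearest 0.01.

OR_MH = Σ(aᵢdᵢ/nᵢ) / Σ(bᵢcᵢ/nᵢ), where nᵢ is the stratum total.
Stratum 1 (≤ High school): n = 305; a·d/n = 4·106/305 = 1.3902; b·c/n = 187·8/305 = 4.9049
Stratum 2 (Some college): n = 427; a·d/n = 53·123/427 = 15.2670; b·c/n = 150·101/427 = 35.4801
Stratum 3 (≥ Bachelor's): n = 410; a·d/n = 20·114/410 = 5.5610; b·c/n = 264·12/410 = 7.7268
OR_MH = (1.3902 + 15.2670 + 5.5610) / (4.9049 + 35.4801 + 7.7268) = 22.2181 / 48.1118 = 0.46180

0.46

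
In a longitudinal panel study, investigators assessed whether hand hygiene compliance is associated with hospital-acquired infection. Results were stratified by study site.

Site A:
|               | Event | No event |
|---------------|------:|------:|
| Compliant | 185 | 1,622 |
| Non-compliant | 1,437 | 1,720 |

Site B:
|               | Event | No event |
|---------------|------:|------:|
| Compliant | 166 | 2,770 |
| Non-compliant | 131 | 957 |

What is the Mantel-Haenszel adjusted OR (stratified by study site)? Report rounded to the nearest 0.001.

OR_MH = Σ(aᵢdᵢ/nᵢ) / Σ(bᵢcᵢ/nᵢ), where nᵢ is the stratum total.
Stratum 1 (Site A): n = 4964; a·d/n = 185·1720/4964 = 64.1015; b·c/n = 1622·1437/4964 = 469.5435
Stratum 2 (Site B): n = 4024; a·d/n = 166·957/4024 = 39.4786; b·c/n = 2770·131/4024 = 90.1764
OR_MH = (64.1015 + 39.4786) / (469.5435 + 90.1764) = 103.5802 / 559.7200 = 0.18506

0.185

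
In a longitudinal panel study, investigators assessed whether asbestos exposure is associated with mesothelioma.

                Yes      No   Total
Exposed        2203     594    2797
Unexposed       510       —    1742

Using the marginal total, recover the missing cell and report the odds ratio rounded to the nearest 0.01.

The missing cell is in the unexposed row: 1742 − 510 = 1232.
So a = 2203, b = 594, c = 510, d = 1232.
OR = (a·d)/(b·c) = (2203 × 1232) / (594 × 510) = 2714096 / 302940 = 8.95919

8.96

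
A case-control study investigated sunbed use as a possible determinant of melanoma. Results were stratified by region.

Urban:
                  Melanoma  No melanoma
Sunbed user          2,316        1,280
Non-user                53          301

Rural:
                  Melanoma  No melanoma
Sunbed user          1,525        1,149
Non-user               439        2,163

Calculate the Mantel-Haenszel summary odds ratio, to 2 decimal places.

OR_MH = Σ(aᵢdᵢ/nᵢ) / Σ(bᵢcᵢ/nᵢ), where nᵢ is the stratum total.
Stratum 1 (Urban): n = 3950; a·d/n = 2316·301/3950 = 176.4851; b·c/n = 1280·53/3950 = 17.1747
Stratum 2 (Rural): n = 5276; a·d/n = 1525·2163/5276 = 625.2038; b·c/n = 1149·439/5276 = 95.6048
OR_MH = (176.4851 + 625.2038) / (17.1747 + 95.6048) = 801.6888 / 112.7795 = 7.10846

7.11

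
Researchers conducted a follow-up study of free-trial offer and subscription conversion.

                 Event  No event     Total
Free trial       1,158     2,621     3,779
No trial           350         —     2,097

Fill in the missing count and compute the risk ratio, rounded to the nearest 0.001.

The missing cell is in the unexposed row: 2097 − 350 = 1747.
So a = 1158, b = 2621, c = 350, d = 1747.
RR = [a/(a+b)] / [c/(c+d)] = (1158/3779) / (350/2097) = 0.30643/0.16691 = 1.83596

1.836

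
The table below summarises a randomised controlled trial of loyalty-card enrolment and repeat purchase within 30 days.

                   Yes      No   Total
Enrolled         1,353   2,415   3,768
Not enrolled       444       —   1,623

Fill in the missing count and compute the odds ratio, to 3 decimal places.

The missing cell is in the unexposed row: 1623 − 444 = 1179.
So a = 1353, b = 2415, c = 444, d = 1179.
OR = (a·d)/(b·c) = (1353 × 1179) / (2415 × 444) = 1595187 / 1072260 = 1.48769

1.488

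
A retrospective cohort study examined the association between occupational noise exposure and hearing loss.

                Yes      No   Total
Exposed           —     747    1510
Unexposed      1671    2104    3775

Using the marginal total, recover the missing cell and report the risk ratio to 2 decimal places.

The missing cell is in the exposed row: 1510 − 747 = 763.
So a = 763, b = 747, c = 1671, d = 2104.
RR = [a/(a+b)] / [c/(c+d)] = (763/1510) / (1671/3775) = 0.50530/0.44265 = 1.14153

1.14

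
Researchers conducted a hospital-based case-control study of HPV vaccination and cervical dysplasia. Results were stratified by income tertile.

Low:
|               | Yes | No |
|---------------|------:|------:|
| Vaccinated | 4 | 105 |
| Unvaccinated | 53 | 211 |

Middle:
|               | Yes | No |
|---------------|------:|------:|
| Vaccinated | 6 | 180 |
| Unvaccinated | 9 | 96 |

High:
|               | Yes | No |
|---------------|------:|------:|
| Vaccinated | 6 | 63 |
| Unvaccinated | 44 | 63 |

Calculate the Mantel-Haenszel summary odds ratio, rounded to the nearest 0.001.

OR_MH = Σ(aᵢdᵢ/nᵢ) / Σ(bᵢcᵢ/nᵢ), where nᵢ is the stratum total.
Stratum 1 (Low): n = 373; a·d/n = 4·211/373 = 2.2627; b·c/n = 105·53/373 = 14.9196
Stratum 2 (Middle): n = 291; a·d/n = 6·96/291 = 1.9794; b·c/n = 180·9/291 = 5.5670
Stratum 3 (High): n = 176; a·d/n = 6·63/176 = 2.1477; b·c/n = 63·44/176 = 15.7500
OR_MH = (2.2627 + 1.9794 + 2.1477) / (14.9196 + 5.5670 + 15.7500) = 6.3898 / 36.2366 = 0.17634

0.176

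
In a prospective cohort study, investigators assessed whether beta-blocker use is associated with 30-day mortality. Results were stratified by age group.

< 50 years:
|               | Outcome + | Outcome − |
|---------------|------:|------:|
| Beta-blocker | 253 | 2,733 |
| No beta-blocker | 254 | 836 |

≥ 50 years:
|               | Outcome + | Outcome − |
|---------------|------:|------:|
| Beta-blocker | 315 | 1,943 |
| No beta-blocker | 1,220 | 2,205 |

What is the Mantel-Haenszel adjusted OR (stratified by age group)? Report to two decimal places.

OR_MH = Σ(aᵢdᵢ/nᵢ) / Σ(bᵢcᵢ/nᵢ), where nᵢ is the stratum total.
Stratum 1 (< 50 years): n = 4076; a·d/n = 253·836/4076 = 51.8911; b·c/n = 2733·254/4076 = 170.3096
Stratum 2 (≥ 50 years): n = 5683; a·d/n = 315·2205/5683 = 122.2198; b·c/n = 1943·1220/5683 = 417.1142
OR_MH = (51.8911 + 122.2198) / (170.3096 + 417.1142) = 174.1108 / 587.4238 = 0.29640

0.30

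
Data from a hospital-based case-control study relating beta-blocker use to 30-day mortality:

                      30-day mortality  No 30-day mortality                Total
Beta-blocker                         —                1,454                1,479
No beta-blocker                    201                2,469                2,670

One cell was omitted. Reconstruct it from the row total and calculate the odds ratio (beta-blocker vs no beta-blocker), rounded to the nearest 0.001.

0.211

The missing cell is in the exposed row: 1479 − 1454 = 25.
So a = 25, b = 1454, c = 201, d = 2469.
OR = (a·d)/(b·c) = (25 × 2469) / (1454 × 201) = 61725 / 292254 = 0.21120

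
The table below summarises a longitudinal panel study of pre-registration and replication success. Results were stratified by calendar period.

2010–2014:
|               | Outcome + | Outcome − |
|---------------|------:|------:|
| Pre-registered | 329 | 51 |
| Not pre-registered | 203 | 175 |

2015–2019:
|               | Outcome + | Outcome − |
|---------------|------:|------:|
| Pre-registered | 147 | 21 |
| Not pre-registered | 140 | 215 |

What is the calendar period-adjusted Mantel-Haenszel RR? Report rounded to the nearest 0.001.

RR_MH = Σ(aᵢ·n₀ᵢ/nᵢ) / Σ(cᵢ·n₁ᵢ/nᵢ), with n₁ᵢ = aᵢ+bᵢ (exposed), n₀ᵢ = cᵢ+dᵢ (unexposed), nᵢ = n₁ᵢ+n₀ᵢ.
Stratum 1 (2010–2014): n₁ = 380, n₀ = 378, n = 758; a·n₀/n = 329·378/758 = 164.0660; c·n₁/n = 203·380/758 = 101.7678
Stratum 2 (2015–2019): n₁ = 168, n₀ = 355, n = 523; a·n₀/n = 147·355/523 = 99.7801; c·n₁/n = 140·168/523 = 44.9713
RR_MH = (164.0660 + 99.7801) / (101.7678 + 44.9713) = 263.8461 / 146.7391 = 1.79806

1.798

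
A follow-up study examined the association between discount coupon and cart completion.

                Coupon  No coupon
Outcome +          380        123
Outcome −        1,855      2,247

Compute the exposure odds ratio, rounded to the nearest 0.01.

Reading the table with exposure as columns: a = 380 (Coupon, case), b = 1855 (Coupon, non-case), c = 123 (No coupon, case), d = 2247.
OR = (a·d)/(b·c) = (380 × 2247) / (1855 × 123) = 853860 / 228165 = 3.74229
The odds of cart completion are about 3.74 times as high in the coupon group.

3.74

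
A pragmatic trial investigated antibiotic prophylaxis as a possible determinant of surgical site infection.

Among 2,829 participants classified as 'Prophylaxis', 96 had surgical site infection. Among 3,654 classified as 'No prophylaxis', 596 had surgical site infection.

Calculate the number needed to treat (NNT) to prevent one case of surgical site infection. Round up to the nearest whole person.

8

Risk in treated group = 96/2829 = 0.03393; risk in control = 596/3654 = 0.16311.
Absolute risk reduction = 0.16311 − 0.03393 = 0.12917
NNT = 1 / ARR = 1 / 0.12917 = 7.741 → round up → 8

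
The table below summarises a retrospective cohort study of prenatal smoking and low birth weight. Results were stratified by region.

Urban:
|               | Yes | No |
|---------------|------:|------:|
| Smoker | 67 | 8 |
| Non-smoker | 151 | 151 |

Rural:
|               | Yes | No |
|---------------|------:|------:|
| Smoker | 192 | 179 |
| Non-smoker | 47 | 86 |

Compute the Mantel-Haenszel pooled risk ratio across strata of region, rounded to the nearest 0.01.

1.61

RR_MH = Σ(aᵢ·n₀ᵢ/nᵢ) / Σ(cᵢ·n₁ᵢ/nᵢ), with n₁ᵢ = aᵢ+bᵢ (exposed), n₀ᵢ = cᵢ+dᵢ (unexposed), nᵢ = n₁ᵢ+n₀ᵢ.
Stratum 1 (Urban): n₁ = 75, n₀ = 302, n = 377; a·n₀/n = 67·302/377 = 53.6711; c·n₁/n = 151·75/377 = 30.0398
Stratum 2 (Rural): n₁ = 371, n₀ = 133, n = 504; a·n₀/n = 192·133/504 = 50.6667; c·n₁/n = 47·371/504 = 34.5972
RR_MH = (53.6711 + 50.6667) / (30.0398 + 34.5972) = 104.3378 / 64.6370 = 1.61421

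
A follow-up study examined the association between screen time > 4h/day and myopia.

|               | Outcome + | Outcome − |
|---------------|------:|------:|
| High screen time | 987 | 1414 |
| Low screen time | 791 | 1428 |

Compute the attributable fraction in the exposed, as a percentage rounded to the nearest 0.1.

13.3

Cells: a = 987, b = 1414, c = 791, d = 1428.
Risk in exposed = 987/2401 = 0.41108; risk in unexposed = 791/2219 = 0.35647.
RR = 0.41108/0.35647 = 1.15320
AR% = (RR − 1)/RR × 100 = (1.15320 − 1)/1.15320 × 100 = 13.2850%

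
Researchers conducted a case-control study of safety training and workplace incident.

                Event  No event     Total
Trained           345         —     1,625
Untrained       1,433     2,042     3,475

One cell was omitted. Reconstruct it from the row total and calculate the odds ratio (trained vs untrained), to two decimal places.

The missing cell is in the exposed row: 1625 − 345 = 1280.
So a = 345, b = 1280, c = 1433, d = 2042.
OR = (a·d)/(b·c) = (345 × 2042) / (1280 × 1433) = 704490 / 1834240 = 0.38408

0.38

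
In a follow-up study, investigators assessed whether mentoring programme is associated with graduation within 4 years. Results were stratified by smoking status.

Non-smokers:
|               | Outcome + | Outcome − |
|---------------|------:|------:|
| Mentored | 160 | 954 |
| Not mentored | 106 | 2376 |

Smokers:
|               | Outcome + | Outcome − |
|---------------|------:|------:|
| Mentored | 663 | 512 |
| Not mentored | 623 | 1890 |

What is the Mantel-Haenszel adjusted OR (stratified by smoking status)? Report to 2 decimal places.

3.89

OR_MH = Σ(aᵢdᵢ/nᵢ) / Σ(bᵢcᵢ/nᵢ), where nᵢ is the stratum total.
Stratum 1 (Non-smokers): n = 3596; a·d/n = 160·2376/3596 = 105.7175; b·c/n = 954·106/3596 = 28.1212
Stratum 2 (Smokers): n = 3688; a·d/n = 663·1890/3688 = 339.7695; b·c/n = 512·623/3688 = 86.4902
OR_MH = (105.7175 + 339.7695) / (28.1212 + 86.4902) = 445.4870 / 114.6115 = 3.88693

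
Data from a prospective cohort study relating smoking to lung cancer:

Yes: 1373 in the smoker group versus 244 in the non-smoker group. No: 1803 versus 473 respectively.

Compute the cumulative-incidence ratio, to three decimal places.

1.270

From the description: a = 1373, b = 1803, c = 244, d = 473.
Risk in exposed = 1373/3176 = 0.43230; risk in unexposed = 244/717 = 0.34031.
RR = 0.43230 / 0.34031 = 1.27034
The risk among the exposed is 1.27 times that among the unexposed.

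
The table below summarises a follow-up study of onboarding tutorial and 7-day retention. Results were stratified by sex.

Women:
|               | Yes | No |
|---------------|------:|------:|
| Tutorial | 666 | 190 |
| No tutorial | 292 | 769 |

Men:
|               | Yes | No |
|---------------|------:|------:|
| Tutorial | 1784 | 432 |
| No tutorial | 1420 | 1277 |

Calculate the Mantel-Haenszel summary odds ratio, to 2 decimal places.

4.75

OR_MH = Σ(aᵢdᵢ/nᵢ) / Σ(bᵢcᵢ/nᵢ), where nᵢ is the stratum total.
Stratum 1 (Women): n = 1917; a·d/n = 666·769/1917 = 267.1643; b·c/n = 190·292/1917 = 28.9411
Stratum 2 (Men): n = 4913; a·d/n = 1784·1277/4913 = 463.7020; b·c/n = 432·1420/4913 = 124.8606
OR_MH = (267.1643 + 463.7020) / (28.9411 + 124.8606) = 730.8663 / 153.8016 = 4.75201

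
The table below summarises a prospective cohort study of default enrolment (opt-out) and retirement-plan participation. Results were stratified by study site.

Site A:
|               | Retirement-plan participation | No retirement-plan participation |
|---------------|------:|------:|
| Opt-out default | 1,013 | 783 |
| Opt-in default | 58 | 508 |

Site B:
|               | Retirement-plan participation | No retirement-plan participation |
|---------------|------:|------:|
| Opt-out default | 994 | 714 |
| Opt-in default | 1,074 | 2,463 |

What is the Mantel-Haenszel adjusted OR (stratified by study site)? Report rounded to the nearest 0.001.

4.139

OR_MH = Σ(aᵢdᵢ/nᵢ) / Σ(bᵢcᵢ/nᵢ), where nᵢ is the stratum total.
Stratum 1 (Site A): n = 2362; a·d/n = 1013·508/2362 = 217.8679; b·c/n = 783·58/2362 = 19.2269
Stratum 2 (Site B): n = 5245; a·d/n = 994·2463/5245 = 466.7725; b·c/n = 714·1074/5245 = 146.2032
OR_MH = (217.8679 + 466.7725) / (19.2269 + 146.2032) = 684.6405 / 165.4302 = 4.13855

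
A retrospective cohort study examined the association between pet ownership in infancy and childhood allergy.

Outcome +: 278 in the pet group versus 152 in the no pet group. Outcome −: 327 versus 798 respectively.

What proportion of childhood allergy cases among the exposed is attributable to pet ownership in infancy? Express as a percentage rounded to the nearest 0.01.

65.18

From the description: a = 278, b = 327, c = 152, d = 798.
Risk in exposed = 278/605 = 0.45950; risk in unexposed = 152/950 = 0.16000.
RR = 0.45950/0.16000 = 2.87190
AR% = (RR − 1)/RR × 100 = (2.87190 − 1)/2.87190 × 100 = 65.1799%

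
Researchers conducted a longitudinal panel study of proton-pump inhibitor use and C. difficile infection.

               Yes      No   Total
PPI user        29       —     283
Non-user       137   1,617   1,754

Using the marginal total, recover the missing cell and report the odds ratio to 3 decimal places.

1.348

The missing cell is in the exposed row: 283 − 29 = 254.
So a = 29, b = 254, c = 137, d = 1617.
OR = (a·d)/(b·c) = (29 × 1617) / (254 × 137) = 46893 / 34798 = 1.34758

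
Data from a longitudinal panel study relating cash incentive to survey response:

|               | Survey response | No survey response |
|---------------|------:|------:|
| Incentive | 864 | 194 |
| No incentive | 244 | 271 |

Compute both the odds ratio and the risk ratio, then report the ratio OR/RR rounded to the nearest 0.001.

Cells: a = 864, b = 194, c = 244, d = 271.
OR = (864·271)/(194·244) = 234144/47336 = 4.94643
Risk in exposed = 864/1058 = 0.81664; risk in unexposed = 244/515 = 0.47379; RR = 1.72364
OR/RR = 4.94643 / 1.72364 = 2.86976
The outcome is not rare, so the OR lies further from 1 than the RR.

2.870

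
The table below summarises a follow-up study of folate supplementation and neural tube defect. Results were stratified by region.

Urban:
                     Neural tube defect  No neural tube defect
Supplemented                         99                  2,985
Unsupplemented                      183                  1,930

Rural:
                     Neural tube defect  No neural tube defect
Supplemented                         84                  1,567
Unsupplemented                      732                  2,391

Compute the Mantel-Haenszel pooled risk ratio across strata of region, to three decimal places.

0.263

RR_MH = Σ(aᵢ·n₀ᵢ/nᵢ) / Σ(cᵢ·n₁ᵢ/nᵢ), with n₁ᵢ = aᵢ+bᵢ (exposed), n₀ᵢ = cᵢ+dᵢ (unexposed), nᵢ = n₁ᵢ+n₀ᵢ.
Stratum 1 (Urban): n₁ = 3084, n₀ = 2113, n = 5197; a·n₀/n = 99·2113/5197 = 40.2515; c·n₁/n = 183·3084/5197 = 108.5957
Stratum 2 (Rural): n₁ = 1651, n₀ = 3123, n = 4774; a·n₀/n = 84·3123/4774 = 54.9501; c·n₁/n = 732·1651/4774 = 253.1487
RR_MH = (40.2515 + 54.9501) / (108.5957 + 253.1487) = 95.2016 / 361.7445 = 0.26317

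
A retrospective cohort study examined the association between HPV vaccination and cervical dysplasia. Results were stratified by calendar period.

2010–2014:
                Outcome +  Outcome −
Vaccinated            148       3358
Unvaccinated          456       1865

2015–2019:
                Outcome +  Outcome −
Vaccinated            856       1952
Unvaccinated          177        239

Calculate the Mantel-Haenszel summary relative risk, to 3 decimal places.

RR_MH = Σ(aᵢ·n₀ᵢ/nᵢ) / Σ(cᵢ·n₁ᵢ/nᵢ), with n₁ᵢ = aᵢ+bᵢ (exposed), n₀ᵢ = cᵢ+dᵢ (unexposed), nᵢ = n₁ᵢ+n₀ᵢ.
Stratum 1 (2010–2014): n₁ = 3506, n₀ = 2321, n = 5827; a·n₀/n = 148·2321/5827 = 58.9511; c·n₁/n = 456·3506/5827 = 274.3669
Stratum 2 (2015–2019): n₁ = 2808, n₀ = 416, n = 3224; a·n₀/n = 856·416/3224 = 110.4516; c·n₁/n = 177·2808/3224 = 154.1613
RR_MH = (58.9511 + 110.4516) / (274.3669 + 154.1613) = 169.4027 / 428.5282 = 0.39531

0.395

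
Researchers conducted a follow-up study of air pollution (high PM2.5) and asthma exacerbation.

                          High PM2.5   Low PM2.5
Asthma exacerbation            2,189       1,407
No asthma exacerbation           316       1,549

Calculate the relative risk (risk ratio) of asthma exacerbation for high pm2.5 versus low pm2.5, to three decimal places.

Reading the table with exposure as columns: a = 2189 (High PM2.5, case), b = 316 (High PM2.5, non-case), c = 1407 (Low PM2.5, case), d = 1549.
Risk in exposed = 2189/2505 = 0.87385; risk in unexposed = 1407/2956 = 0.47598.
RR = 0.87385 / 0.47598 = 1.83590
The risk among the exposed is 1.84 times that among the unexposed.

1.836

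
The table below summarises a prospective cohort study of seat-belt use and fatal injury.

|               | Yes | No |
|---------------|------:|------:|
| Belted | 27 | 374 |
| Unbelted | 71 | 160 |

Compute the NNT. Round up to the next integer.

Risk in treated group = 27/401 = 0.06733; risk in control = 71/231 = 0.30736.
Absolute risk reduction = 0.30736 − 0.06733 = 0.24003
NNT = 1 / ARR = 1 / 0.24003 = 4.166 → round up → 5

5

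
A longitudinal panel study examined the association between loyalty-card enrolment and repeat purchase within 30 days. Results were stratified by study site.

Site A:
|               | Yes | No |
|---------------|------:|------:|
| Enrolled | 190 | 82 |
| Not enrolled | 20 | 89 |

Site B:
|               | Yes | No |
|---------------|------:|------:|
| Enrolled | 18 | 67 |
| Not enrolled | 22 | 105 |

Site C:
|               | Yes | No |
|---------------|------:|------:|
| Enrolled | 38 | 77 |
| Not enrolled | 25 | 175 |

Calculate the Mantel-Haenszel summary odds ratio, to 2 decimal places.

OR_MH = Σ(aᵢdᵢ/nᵢ) / Σ(bᵢcᵢ/nᵢ), where nᵢ is the stratum total.
Stratum 1 (Site A): n = 381; a·d/n = 190·89/381 = 44.3832; b·c/n = 82·20/381 = 4.3045
Stratum 2 (Site B): n = 212; a·d/n = 18·105/212 = 8.9151; b·c/n = 67·22/212 = 6.9528
Stratum 3 (Site C): n = 315; a·d/n = 38·175/315 = 21.1111; b·c/n = 77·25/315 = 6.1111
OR_MH = (44.3832 + 8.9151 + 21.1111) / (4.3045 + 6.9528 + 6.1111) = 74.4094 / 17.3684 = 4.28418

4.28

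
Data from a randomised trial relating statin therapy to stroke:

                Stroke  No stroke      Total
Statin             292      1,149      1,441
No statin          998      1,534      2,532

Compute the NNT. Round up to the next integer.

6

Risk in treated group = 292/1441 = 0.20264; risk in control = 998/2532 = 0.39415.
Absolute risk reduction = 0.39415 − 0.20264 = 0.19152
NNT = 1 / ARR = 1 / 0.19152 = 5.221 → round up → 6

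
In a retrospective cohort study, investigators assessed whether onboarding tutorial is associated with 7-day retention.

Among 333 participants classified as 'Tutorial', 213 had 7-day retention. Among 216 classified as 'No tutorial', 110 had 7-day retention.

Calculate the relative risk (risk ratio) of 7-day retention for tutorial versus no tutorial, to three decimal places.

1.256

From the description: a = 213, b = 120, c = 110, d = 106.
Risk in exposed = 213/333 = 0.63964; risk in unexposed = 110/216 = 0.50926.
RR = 0.63964 / 0.50926 = 1.25602
The risk among the exposed is 1.26 times that among the unexposed.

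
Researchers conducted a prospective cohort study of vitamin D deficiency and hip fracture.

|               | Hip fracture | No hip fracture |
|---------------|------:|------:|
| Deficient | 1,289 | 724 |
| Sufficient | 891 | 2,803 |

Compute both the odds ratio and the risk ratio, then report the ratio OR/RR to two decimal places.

2.11

Cells: a = 1289, b = 724, c = 891, d = 2803.
OR = (1289·2803)/(724·891) = 3613067/645084 = 5.60092
Risk in exposed = 1289/2013 = 0.64034; risk in unexposed = 891/3694 = 0.24120; RR = 2.65478
OR/RR = 5.60092 / 2.65478 = 2.10975
The outcome is not rare, so the OR lies further from 1 than the RR.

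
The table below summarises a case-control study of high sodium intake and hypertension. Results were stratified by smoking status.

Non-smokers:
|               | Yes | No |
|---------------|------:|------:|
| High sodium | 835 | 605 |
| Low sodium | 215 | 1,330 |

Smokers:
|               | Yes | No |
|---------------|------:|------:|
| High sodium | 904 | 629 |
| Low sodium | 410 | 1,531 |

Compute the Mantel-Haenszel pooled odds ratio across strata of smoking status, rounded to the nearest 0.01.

OR_MH = Σ(aᵢdᵢ/nᵢ) / Σ(bᵢcᵢ/nᵢ), where nᵢ is the stratum total.
Stratum 1 (Non-smokers): n = 2985; a·d/n = 835·1330/2985 = 372.0436; b·c/n = 605·215/2985 = 43.5762
Stratum 2 (Smokers): n = 3474; a·d/n = 904·1531/3474 = 398.3949; b·c/n = 629·410/3474 = 74.2343
OR_MH = (372.0436 + 398.3949) / (43.5762 + 74.2343) = 770.4385 / 117.8105 = 6.53964

6.54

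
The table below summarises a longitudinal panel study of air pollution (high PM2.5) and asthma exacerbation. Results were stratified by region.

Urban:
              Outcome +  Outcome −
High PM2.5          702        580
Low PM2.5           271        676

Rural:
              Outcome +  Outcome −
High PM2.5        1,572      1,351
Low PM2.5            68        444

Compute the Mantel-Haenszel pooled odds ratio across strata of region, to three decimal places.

4.278

OR_MH = Σ(aᵢdᵢ/nᵢ) / Σ(bᵢcᵢ/nᵢ), where nᵢ is the stratum total.
Stratum 1 (Urban): n = 2229; a·d/n = 702·676/2229 = 212.8991; b·c/n = 580·271/2229 = 70.5159
Stratum 2 (Rural): n = 3435; a·d/n = 1572·444/3435 = 203.1930; b·c/n = 1351·68/3435 = 26.7447
OR_MH = (212.8991 + 203.1930) / (70.5159 + 26.7447) = 416.0921 / 97.2606 = 4.27811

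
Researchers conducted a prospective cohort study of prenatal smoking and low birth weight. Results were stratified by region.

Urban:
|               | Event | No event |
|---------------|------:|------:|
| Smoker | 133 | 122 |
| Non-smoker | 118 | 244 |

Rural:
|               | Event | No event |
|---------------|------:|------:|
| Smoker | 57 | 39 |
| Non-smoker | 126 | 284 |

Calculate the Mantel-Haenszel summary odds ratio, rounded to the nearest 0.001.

2.560

OR_MH = Σ(aᵢdᵢ/nᵢ) / Σ(bᵢcᵢ/nᵢ), where nᵢ is the stratum total.
Stratum 1 (Urban): n = 617; a·d/n = 133·244/617 = 52.5964; b·c/n = 122·118/617 = 23.3323
Stratum 2 (Rural): n = 506; a·d/n = 57·284/506 = 31.9921; b·c/n = 39·126/506 = 9.7115
OR_MH = (52.5964 + 31.9921) / (23.3323 + 9.7115) = 84.5885 / 33.0437 = 2.55990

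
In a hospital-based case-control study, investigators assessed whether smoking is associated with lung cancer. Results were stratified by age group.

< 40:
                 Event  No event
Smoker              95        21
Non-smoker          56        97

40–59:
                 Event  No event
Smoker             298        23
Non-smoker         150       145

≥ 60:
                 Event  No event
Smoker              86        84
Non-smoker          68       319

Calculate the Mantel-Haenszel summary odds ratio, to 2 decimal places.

7.60

OR_MH = Σ(aᵢdᵢ/nᵢ) / Σ(bᵢcᵢ/nᵢ), where nᵢ is the stratum total.
Stratum 1 (< 40): n = 269; a·d/n = 95·97/269 = 34.2565; b·c/n = 21·56/269 = 4.3717
Stratum 2 (40–59): n = 616; a·d/n = 298·145/616 = 70.1461; b·c/n = 23·150/616 = 5.6006
Stratum 3 (≥ 60): n = 557; a·d/n = 86·319/557 = 49.2531; b·c/n = 84·68/557 = 10.2549
OR_MH = (34.2565 + 70.1461 + 49.2531) / (4.3717 + 5.6006 + 10.2549) = 153.6558 / 20.2273 = 7.59644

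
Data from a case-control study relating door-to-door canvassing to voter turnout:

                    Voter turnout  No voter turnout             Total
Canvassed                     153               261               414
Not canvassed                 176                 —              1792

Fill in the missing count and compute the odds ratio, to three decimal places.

The missing cell is in the unexposed row: 1792 − 176 = 1616.
So a = 153, b = 261, c = 176, d = 1616.
OR = (a·d)/(b·c) = (153 × 1616) / (261 × 176) = 247248 / 45936 = 5.38245

5.382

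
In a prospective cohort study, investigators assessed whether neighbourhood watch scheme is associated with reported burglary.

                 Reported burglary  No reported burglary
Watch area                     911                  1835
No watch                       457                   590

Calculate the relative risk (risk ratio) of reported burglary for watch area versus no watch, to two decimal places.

Cells: a = 911, b = 1835, c = 457, d = 590.
Risk in exposed = 911/2746 = 0.33176; risk in unexposed = 457/1047 = 0.43649.
RR = 0.33176 / 0.43649 = 0.76006
The risk is 24% lower among the exposed than among the unexposed.

0.76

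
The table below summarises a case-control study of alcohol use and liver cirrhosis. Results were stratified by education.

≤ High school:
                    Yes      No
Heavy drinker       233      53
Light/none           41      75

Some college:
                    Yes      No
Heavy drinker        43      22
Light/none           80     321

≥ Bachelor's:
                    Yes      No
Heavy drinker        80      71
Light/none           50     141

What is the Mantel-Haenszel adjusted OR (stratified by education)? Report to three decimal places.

5.422

OR_MH = Σ(aᵢdᵢ/nᵢ) / Σ(bᵢcᵢ/nᵢ), where nᵢ is the stratum total.
Stratum 1 (≤ High school): n = 402; a·d/n = 233·75/402 = 43.4701; b·c/n = 53·41/402 = 5.4055
Stratum 2 (Some college): n = 466; a·d/n = 43·321/466 = 29.6202; b·c/n = 22·80/466 = 3.7768
Stratum 3 (≥ Bachelor's): n = 342; a·d/n = 80·141/342 = 32.9825; b·c/n = 71·50/342 = 10.3801
OR_MH = (43.4701 + 29.6202 + 32.9825) / (5.4055 + 3.7768 + 10.3801) = 106.0728 / 19.5624 = 5.42227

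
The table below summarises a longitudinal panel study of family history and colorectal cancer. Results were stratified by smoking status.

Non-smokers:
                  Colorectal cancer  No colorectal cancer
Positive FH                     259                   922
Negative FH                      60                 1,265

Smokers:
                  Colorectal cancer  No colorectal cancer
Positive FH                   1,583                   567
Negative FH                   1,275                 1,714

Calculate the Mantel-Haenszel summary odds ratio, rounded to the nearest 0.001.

4.047

OR_MH = Σ(aᵢdᵢ/nᵢ) / Σ(bᵢcᵢ/nᵢ), where nᵢ is the stratum total.
Stratum 1 (Non-smokers): n = 2506; a·d/n = 259·1265/2506 = 130.7402; b·c/n = 922·60/2506 = 22.0750
Stratum 2 (Smokers): n = 5139; a·d/n = 1583·1714/5139 = 527.9747; b·c/n = 567·1275/5139 = 140.6743
OR_MH = (130.7402 + 527.9747) / (22.0750 + 140.6743) = 658.7149 / 162.7493 = 4.04742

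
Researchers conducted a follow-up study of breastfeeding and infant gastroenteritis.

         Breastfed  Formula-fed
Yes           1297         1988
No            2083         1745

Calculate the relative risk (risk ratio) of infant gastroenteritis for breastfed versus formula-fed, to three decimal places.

Reading the table with exposure as columns: a = 1297 (Breastfed, case), b = 2083 (Breastfed, non-case), c = 1988 (Formula-fed, case), d = 1745.
Risk in exposed = 1297/3380 = 0.38373; risk in unexposed = 1988/3733 = 0.53255.
RR = 0.38373 / 0.53255 = 0.72055
The risk is 28% lower among the exposed than among the unexposed.

0.721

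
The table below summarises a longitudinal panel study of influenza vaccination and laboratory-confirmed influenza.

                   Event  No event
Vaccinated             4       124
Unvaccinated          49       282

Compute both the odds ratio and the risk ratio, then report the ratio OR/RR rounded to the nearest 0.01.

Cells: a = 4, b = 124, c = 49, d = 282.
OR = (4·282)/(124·49) = 1128/6076 = 0.18565
Risk in exposed = 4/128 = 0.03125; risk in unexposed = 49/331 = 0.14804; RR = 0.21110
OR/RR = 0.18565 / 0.21110 = 0.87945
The outcome is not rare, so the OR lies further from 1 than the RR.

0.88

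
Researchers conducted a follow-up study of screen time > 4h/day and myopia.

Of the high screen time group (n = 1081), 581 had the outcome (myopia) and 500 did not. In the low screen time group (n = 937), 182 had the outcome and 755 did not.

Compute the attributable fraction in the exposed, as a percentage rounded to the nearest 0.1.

From the description: a = 581, b = 500, c = 182, d = 755.
Risk in exposed = 581/1081 = 0.53747; risk in unexposed = 182/937 = 0.19424.
RR = 0.53747/0.19424 = 2.76706
AR% = (RR − 1)/RR × 100 = (2.76706 − 1)/2.76706 × 100 = 63.8606%

63.9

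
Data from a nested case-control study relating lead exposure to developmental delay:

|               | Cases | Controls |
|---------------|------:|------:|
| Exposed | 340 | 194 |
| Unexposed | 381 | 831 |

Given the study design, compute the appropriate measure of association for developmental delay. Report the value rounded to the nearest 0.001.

Cells: a = 340, b = 194, c = 381, d = 831.
This is a nested case-control study: participants were sampled on outcome status, so risks in the source population cannot be estimated directly — relative risk is not valid here. The odds ratio is the appropriate measure.
OR = (a·d)/(b·c) = (340 × 831) / (194 × 381) = 282540 / 73914 = 3.82255

3.823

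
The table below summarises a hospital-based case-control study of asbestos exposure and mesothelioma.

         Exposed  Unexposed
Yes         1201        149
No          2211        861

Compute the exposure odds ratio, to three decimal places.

Reading the table with exposure as columns: a = 1201 (Exposed, case), b = 2211 (Exposed, non-case), c = 149 (Unexposed, case), d = 861.
OR = (a·d)/(b·c) = (1201 × 861) / (2211 × 149) = 1034061 / 329439 = 3.13885
The odds of mesothelioma are about 3.14 times as high in the exposed group.

3.139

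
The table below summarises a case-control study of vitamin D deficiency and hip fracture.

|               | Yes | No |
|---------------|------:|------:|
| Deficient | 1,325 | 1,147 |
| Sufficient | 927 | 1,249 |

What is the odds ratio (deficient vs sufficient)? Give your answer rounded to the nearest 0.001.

1.556

Cells: a = 1325, b = 1147, c = 927, d = 1249.
OR = (a·d)/(b·c) = (1325 × 1249) / (1147 × 927) = 1654925 / 1063269 = 1.55645
The odds of hip fracture are about 1.56 times as high in the deficient group.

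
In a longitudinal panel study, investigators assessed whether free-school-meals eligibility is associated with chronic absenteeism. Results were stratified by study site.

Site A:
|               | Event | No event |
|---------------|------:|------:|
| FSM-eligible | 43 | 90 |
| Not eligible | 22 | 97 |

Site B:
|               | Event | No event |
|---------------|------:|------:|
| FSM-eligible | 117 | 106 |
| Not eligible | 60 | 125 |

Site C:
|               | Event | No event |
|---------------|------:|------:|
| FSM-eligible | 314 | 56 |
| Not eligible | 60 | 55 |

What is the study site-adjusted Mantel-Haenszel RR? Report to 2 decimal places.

1.64

RR_MH = Σ(aᵢ·n₀ᵢ/nᵢ) / Σ(cᵢ·n₁ᵢ/nᵢ), with n₁ᵢ = aᵢ+bᵢ (exposed), n₀ᵢ = cᵢ+dᵢ (unexposed), nᵢ = n₁ᵢ+n₀ᵢ.
Stratum 1 (Site A): n₁ = 133, n₀ = 119, n = 252; a·n₀/n = 43·119/252 = 20.3056; c·n₁/n = 22·133/252 = 11.6111
Stratum 2 (Site B): n₁ = 223, n₀ = 185, n = 408; a·n₀/n = 117·185/408 = 53.0515; c·n₁/n = 60·223/408 = 32.7941
Stratum 3 (Site C): n₁ = 370, n₀ = 115, n = 485; a·n₀/n = 314·115/485 = 74.4536; c·n₁/n = 60·370/485 = 45.7732
RR_MH = (20.3056 + 53.0515 + 74.4536) / (11.6111 + 32.7941 + 45.7732) = 147.8106 / 90.1784 = 1.63909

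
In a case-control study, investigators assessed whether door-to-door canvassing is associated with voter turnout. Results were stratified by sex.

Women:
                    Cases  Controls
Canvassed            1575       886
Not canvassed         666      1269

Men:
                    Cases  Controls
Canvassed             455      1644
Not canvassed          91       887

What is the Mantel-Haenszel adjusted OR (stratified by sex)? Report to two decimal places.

OR_MH = Σ(aᵢdᵢ/nᵢ) / Σ(bᵢcᵢ/nᵢ), where nᵢ is the stratum total.
Stratum 1 (Women): n = 4396; a·d/n = 1575·1269/4396 = 454.6576; b·c/n = 886·666/4396 = 134.2302
Stratum 2 (Men): n = 3077; a·d/n = 455·887/3077 = 131.1618; b·c/n = 1644·91/3077 = 48.6201
OR_MH = (454.6576 + 131.1618) / (134.2302 + 48.6201) = 585.8195 / 182.8503 = 3.20382

3.20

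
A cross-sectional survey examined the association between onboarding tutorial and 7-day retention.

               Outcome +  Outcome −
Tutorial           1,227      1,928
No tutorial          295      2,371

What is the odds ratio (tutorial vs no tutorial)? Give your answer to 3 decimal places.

Cells: a = 1227, b = 1928, c = 295, d = 2371.
OR = (a·d)/(b·c) = (1227 × 2371) / (1928 × 295) = 2909217 / 568760 = 5.11502
The odds of 7-day retention are about 5.12 times as high in the tutorial group.

5.115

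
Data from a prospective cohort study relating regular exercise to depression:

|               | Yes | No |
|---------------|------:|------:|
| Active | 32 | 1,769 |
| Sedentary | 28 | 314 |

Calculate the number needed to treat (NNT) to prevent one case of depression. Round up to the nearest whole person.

Risk in treated group = 32/1801 = 0.01777; risk in control = 28/342 = 0.08187.
Absolute risk reduction = 0.08187 − 0.01777 = 0.06410
NNT = 1 / ARR = 1 / 0.06410 = 15.600 → round up → 16

16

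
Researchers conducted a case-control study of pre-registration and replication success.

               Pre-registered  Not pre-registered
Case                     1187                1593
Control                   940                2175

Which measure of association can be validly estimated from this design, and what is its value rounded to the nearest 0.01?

1.72

Reading the table with exposure as columns: a = 1187 (Pre-registered, case), b = 940 (Pre-registered, non-case), c = 1593 (Not pre-registered, case), d = 2175.
This is a case-control study: participants were sampled on outcome status, so risks in the source population cannot be estimated directly — relative risk is not valid here. The odds ratio is the appropriate measure.
OR = (a·d)/(b·c) = (1187 × 2175) / (940 × 1593) = 2581725 / 1497420 = 1.72412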